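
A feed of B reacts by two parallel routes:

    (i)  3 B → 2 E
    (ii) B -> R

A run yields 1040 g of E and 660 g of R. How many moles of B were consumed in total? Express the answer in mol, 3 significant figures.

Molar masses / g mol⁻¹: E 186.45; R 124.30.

n(E) = 1040 / 186.45 = 5.578 mol
n(R) = 660 / 124.30 = 5.310 mol
n(B) via (i) = (3/2)×5.578 = 8.367 mol
n(B) via (ii) = (1/1)×5.310 = 5.310 mol
total n(B) = 8.367 + 5.310 = 13.68 mol

13.7 mol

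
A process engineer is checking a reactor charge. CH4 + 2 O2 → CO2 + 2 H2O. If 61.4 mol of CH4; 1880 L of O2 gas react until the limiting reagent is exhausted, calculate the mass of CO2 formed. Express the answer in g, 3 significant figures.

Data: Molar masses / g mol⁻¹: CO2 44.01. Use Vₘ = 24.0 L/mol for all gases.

1720 g

n(CH4) = 61.40 mol
n(O2) = 1880 / 24.0 = 78.33 mol
n/ν for CH4 = 61.40/1 = 61.40
n/ν for O2 = 78.33/2 = 39.17
Smallest n/ν is O2 → limiting reagent.
n(CO2) = (1/2) × 78.33 = 39.17 mol
mass = 39.17 × 44.01 = 1724 g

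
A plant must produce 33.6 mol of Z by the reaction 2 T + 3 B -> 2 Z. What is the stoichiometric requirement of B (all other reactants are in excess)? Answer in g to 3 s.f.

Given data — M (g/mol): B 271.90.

n(Z) = 33.60 mol
n(B) = (3/2) × 33.60 = 50.40 mol
mass = 50.40 × 271.90 = 13700 g

13700 g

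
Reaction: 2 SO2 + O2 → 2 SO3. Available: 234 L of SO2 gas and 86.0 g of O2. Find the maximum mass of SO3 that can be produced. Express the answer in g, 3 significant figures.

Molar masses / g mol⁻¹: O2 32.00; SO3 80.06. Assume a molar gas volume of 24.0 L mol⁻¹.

n(SO2) = 234.0 / 24.0 = 9.750 mol
n(O2) = 86.00 / 32.00 = 2.688 mol
n/ν for SO2 = 9.750/2 = 4.875
n/ν for O2 = 2.688/1 = 2.688
Smallest n/ν is O2 → limiting reagent.
n(SO3) = (2/1) × 2.688 = 5.376 mol
mass = 5.376 × 80.06 = 430.4 g

430 g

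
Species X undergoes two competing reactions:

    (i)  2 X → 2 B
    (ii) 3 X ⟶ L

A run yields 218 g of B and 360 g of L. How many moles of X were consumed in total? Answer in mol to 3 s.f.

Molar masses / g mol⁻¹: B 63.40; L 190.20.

n(B) = 218 / 63.40 = 3.438 mol
n(L) = 360 / 190.20 = 1.893 mol
n(X) via (i) = (2/2)×3.438 = 3.438 mol
n(X) via (ii) = (3/1)×1.893 = 5.679 mol
total n(X) = 3.438 + 5.679 = 9.117 mol

9.12 mol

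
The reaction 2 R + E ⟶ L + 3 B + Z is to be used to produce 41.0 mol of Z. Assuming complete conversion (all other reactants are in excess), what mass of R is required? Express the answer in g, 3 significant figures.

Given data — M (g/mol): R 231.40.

19000 g

n(Z) = 41.00 mol
n(R) = (2/1) × 41.00 = 82.00 mol
mass = 82.00 × 231.40 = 18970 g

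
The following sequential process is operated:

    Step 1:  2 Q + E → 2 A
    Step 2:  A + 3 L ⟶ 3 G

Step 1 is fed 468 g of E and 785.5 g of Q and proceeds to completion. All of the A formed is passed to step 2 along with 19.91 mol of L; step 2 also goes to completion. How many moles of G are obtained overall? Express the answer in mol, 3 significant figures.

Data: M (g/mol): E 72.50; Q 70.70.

19.9 mol

Step 1:
n(E) = 468.0 / 72.50 = 6.455 mol
n(Q) = 785.5 / 70.70 = 11.11 mol
n/ν for E = 6.455/1 = 6.455
n/ν for Q = 11.11/2 = 5.555
Smallest n/ν is Q → limiting reagent.
n(A) produced = (2/2) × 11.11 = 11.11 mol
Step 2:
n(A) available = 11.11 mol
n(L) = 19.91 mol
n/ν for A = 11.11/1 = 11.11
n/ν for L = 19.91/3 = 6.637
Smallest n/ν is L → limiting reagent.
n(G) = (3/3) × 19.91 = 19.91 mol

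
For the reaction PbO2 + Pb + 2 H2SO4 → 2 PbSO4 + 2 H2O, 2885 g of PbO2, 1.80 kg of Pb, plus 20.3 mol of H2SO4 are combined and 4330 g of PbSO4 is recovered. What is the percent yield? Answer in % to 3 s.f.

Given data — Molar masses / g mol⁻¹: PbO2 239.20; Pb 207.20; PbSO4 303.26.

82.2 %

n(PbO2) = 2885 / 239.20 = 12.06 mol
n(Pb) = 1.800×1000 / 207.20 = 8.687 mol
n(H2SO4) = 20.30 mol
n/ν for PbO2 = 12.06/1 = 12.06
n/ν for Pb = 8.687/1 = 8.687
n/ν for H2SO4 = 20.30/2 = 10.15
Smallest n/ν is Pb → limiting reagent.
theoretical n(PbSO4) = (2/1) × 8.687 = 17.37 mol → 5268 g
% yield = 4330 / 5268 × 100 = 82.19 %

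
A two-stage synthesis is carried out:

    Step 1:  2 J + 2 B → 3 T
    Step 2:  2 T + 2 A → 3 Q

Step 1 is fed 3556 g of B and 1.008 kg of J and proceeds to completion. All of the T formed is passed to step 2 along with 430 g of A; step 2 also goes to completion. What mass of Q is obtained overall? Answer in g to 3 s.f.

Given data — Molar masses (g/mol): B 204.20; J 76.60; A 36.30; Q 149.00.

Step 1:
n(B) = 3556 / 204.20 = 17.41 mol
n(J) = 1.008×1000 / 76.60 = 13.16 mol
n/ν for B = 17.41/2 = 8.705
n/ν for J = 13.16/2 = 6.580
Smallest n/ν is J → limiting reagent.
n(T) produced = (3/2) × 13.16 = 19.74 mol
Step 2:
n(T) available = 19.74 mol
n(A) = 430.0 / 36.30 = 11.85 mol
n/ν for T = 19.74/2 = 9.870
n/ν for A = 11.85/2 = 5.925
Smallest n/ν is A → limiting reagent.
n(Q) = (3/2) × 11.85 = 17.78 mol
mass = 17.78 × 149.00 = 2649 g

2650 g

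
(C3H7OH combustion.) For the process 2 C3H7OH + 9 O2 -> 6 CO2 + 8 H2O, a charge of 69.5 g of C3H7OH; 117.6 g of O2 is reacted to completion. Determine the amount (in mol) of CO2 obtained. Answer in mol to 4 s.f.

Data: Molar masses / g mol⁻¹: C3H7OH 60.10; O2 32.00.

2.450 mol

n(C3H7OH) = 69.50 / 60.10 = 1.156 mol
n(O2) = 117.6 / 32.00 = 3.675 mol
n/ν for C3H7OH = 1.156/2 = 0.5780
n/ν for O2 = 3.675/9 = 0.4083
Smallest n/ν is O2 → limiting reagent.
n(CO2) = (6/9) × 3.675 = 2.450 mol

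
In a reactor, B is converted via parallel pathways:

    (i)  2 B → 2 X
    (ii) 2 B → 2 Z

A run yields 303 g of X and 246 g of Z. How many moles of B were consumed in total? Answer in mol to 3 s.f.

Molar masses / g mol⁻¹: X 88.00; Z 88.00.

n(X) = 303 / 88.00 = 3.443 mol
n(Z) = 246 / 88.00 = 2.795 mol
n(B) via (i) = (2/2)×3.443 = 3.443 mol
n(B) via (ii) = (2/2)×2.795 = 2.795 mol
total n(B) = 3.443 + 2.795 = 6.238 mol

6.24 mol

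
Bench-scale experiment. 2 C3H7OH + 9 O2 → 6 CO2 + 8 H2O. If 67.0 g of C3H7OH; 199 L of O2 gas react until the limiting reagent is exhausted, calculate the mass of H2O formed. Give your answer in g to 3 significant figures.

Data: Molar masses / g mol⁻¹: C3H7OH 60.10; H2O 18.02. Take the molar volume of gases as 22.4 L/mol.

n(C3H7OH) = 67.00 / 60.10 = 1.115 mol
n(O2) = 199.0 / 22.4 = 8.884 mol
n/ν for C3H7OH = 1.115/2 = 0.5575
n/ν for O2 = 8.884/9 = 0.9871
Smallest n/ν is C3H7OH → limiting reagent.
n(H2O) = (8/2) × 1.115 = 4.460 mol
mass = 4.460 × 18.02 = 80.37 g

80.4 g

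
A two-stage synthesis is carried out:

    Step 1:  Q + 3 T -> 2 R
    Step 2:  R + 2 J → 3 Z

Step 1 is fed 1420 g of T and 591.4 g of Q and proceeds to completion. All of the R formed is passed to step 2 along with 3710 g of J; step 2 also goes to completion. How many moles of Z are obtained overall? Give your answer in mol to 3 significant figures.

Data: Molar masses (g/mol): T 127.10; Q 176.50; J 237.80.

Step 1:
n(T) = 1420 / 127.10 = 11.17 mol
n(Q) = 591.4 / 176.50 = 3.351 mol
n/ν for T = 11.17/3 = 3.723
n/ν for Q = 3.351/1 = 3.351
Smallest n/ν is Q → limiting reagent.
n(R) produced = (2/1) × 3.351 = 6.702 mol
Step 2:
n(R) available = 6.702 mol
n(J) = 3710 / 237.80 = 15.60 mol
n/ν for R = 6.702/1 = 6.702
n/ν for J = 15.60/2 = 7.800
Smallest n/ν is R → limiting reagent.
n(Z) = (3/1) × 6.702 = 20.11 mol

20.1 mol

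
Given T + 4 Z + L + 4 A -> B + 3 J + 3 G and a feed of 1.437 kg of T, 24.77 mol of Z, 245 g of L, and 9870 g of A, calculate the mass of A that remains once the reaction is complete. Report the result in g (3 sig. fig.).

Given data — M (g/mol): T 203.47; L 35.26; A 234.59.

n(T) = 1.437×1000 / 203.47 = 7.062 mol
n(Z) = 24.77 mol
n(L) = 245.0 / 35.26 = 6.948 mol
n(A) = 9870 / 234.59 = 42.07 mol
n/ν for T = 7.062/1 = 7.062
n/ν for Z = 24.77/4 = 6.193
n/ν for L = 6.948/1 = 6.948
n/ν for A = 42.07/4 = 10.52
Smallest n/ν is Z → limiting reagent.
A consumed = (4/4) × 24.77 = 24.77 mol
A remaining = 42.07 − 24.77 = 17.30 mol
mass = 17.30 × 234.59 = 4058 g

4060 g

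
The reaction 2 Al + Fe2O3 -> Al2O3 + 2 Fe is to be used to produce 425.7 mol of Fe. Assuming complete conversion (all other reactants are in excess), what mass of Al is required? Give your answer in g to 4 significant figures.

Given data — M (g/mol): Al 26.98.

11490 g

n(Fe) = 425.7 mol
n(Al) = (2/2) × 425.7 = 425.7 mol
mass = 425.7 × 26.98 = 11490 g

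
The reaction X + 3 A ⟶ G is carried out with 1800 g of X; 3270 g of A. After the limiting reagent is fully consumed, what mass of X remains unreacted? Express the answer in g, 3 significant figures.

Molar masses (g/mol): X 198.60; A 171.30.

n(X) = 1800 / 198.60 = 9.063 mol
n(A) = 3270 / 171.30 = 19.09 mol
n/ν for X = 9.063/1 = 9.063
n/ν for A = 19.09/3 = 6.363
Smallest n/ν is A → limiting reagent.
X consumed = (1/3) × 19.09 = 6.363 mol
X remaining = 9.063 − 6.363 = 2.700 mol
mass = 2.700 × 198.60 = 536.2 g

536 g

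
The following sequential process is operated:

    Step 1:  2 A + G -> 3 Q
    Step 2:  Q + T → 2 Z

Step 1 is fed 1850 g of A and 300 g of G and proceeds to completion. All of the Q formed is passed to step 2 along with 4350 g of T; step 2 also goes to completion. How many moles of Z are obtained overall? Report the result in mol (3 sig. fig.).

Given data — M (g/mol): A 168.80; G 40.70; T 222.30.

32.9 mol

Step 1:
n(A) = 1850 / 168.80 = 10.96 mol
n(G) = 300.0 / 40.70 = 7.371 mol
n/ν for A = 10.96/2 = 5.480
n/ν for G = 7.371/1 = 7.371
Smallest n/ν is A → limiting reagent.
n(Q) produced = (3/2) × 10.96 = 16.44 mol
Step 2:
n(Q) available = 16.44 mol
n(T) = 4350 / 222.30 = 19.57 mol
n/ν for Q = 16.44/1 = 16.44
n/ν for T = 19.57/1 = 19.57
Smallest n/ν is Q → limiting reagent.
n(Z) = (2/1) × 16.44 = 32.88 mol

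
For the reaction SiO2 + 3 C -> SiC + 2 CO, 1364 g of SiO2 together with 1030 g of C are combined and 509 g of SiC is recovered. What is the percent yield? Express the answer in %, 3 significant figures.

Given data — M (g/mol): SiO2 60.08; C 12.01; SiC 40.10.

55.9 %

n(SiO2) = 1364 / 60.08 = 22.70 mol
n(C) = 1030 / 12.01 = 85.76 mol
n/ν for SiO2 = 22.70/1 = 22.70
n/ν for C = 85.76/3 = 28.59
Smallest n/ν is SiO2 → limiting reagent.
theoretical n(SiC) = (1/1) × 22.70 = 22.70 mol → 910.3 g
% yield = 509 / 910.3 × 100 = 55.92 %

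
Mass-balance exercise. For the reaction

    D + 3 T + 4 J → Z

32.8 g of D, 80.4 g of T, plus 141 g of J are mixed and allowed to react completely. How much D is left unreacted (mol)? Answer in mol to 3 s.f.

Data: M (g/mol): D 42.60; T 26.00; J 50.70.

n(D) = 32.80 / 42.60 = 0.7700 mol
n(T) = 80.40 / 26.00 = 3.092 mol
n(J) = 141.0 / 50.70 = 2.781 mol
n/ν for D = 0.7700/1 = 0.7700
n/ν for T = 3.092/3 = 1.031
n/ν for J = 2.781/4 = 0.6953
Smallest n/ν is J → limiting reagent.
D consumed = (1/4) × 2.781 = 0.6953 mol
D remaining = 0.7700 − 0.6953 = 0.07470 mol

0.0747 mol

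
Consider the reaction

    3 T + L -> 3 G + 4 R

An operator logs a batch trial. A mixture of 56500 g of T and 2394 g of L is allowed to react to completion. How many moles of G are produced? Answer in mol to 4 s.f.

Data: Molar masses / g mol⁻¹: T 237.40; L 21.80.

n(T) = 56500 / 237.40 = 238.0 mol
n(L) = 2394 / 21.80 = 109.8 mol
n/ν for T = 238.0/3 = 79.33
n/ν for L = 109.8/1 = 109.8
Smallest n/ν is T → limiting reagent.
n(G) = (3/3) × 238.0 = 238.0 mol

238.0 mol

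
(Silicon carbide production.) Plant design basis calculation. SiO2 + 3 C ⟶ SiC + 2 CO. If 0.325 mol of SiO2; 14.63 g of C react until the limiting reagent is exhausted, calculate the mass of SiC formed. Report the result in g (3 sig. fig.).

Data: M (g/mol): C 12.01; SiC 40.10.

n(SiO2) = 0.3250 mol
n(C) = 14.63 / 12.01 = 1.218 mol
n/ν → SiO2: 0.3250, C: 0.4060; SiO2 is limiting.
n(SiC) = (1/1) × 0.3250 = 0.3250 mol
mass = 0.3250 × 40.10 = 13.03 g

13.0 g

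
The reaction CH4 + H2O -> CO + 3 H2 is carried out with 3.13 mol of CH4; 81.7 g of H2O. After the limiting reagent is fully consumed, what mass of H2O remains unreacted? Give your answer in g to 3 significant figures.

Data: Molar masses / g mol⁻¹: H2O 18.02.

25.3 g

n(CH4) = 3.130 mol
n(H2O) = 81.70 / 18.02 = 4.534 mol
n/ν → CH4: 3.130, H2O: 4.534; CH4 is limiting.
H2O consumed = (1/1) × 3.130 = 3.130 mol
H2O remaining = 4.534 − 3.130 = 1.404 mol
mass = 1.404 × 18.02 = 25.30 g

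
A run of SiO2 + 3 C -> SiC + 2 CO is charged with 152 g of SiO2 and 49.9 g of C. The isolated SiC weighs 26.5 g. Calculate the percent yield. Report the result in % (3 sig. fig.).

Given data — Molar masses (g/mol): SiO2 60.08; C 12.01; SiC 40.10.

n(SiO2) = 152.0 / 60.08 = 2.530 mol
n(C) = 49.90 / 12.01 = 4.155 mol
n/ν for SiO2 = 2.530/1 = 2.530
n/ν for C = 4.155/3 = 1.385
Smallest n/ν is C → limiting reagent.
theoretical n(SiC) = (1/3) × 4.155 = 1.385 mol → 55.54 g
% yield = 26.5 / 55.54 × 100 = 47.71 %

47.7 %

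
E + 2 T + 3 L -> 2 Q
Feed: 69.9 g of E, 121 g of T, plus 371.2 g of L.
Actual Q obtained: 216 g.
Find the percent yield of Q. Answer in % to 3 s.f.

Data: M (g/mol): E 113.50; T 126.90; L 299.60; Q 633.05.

41.3 %

n(E) = 69.90 / 113.50 = 0.6159 mol
n(T) = 121.0 / 126.90 = 0.9535 mol
n(L) = 371.2 / 299.60 = 1.239 mol
n/ν for E = 0.6159/1 = 0.6159
n/ν for T = 0.9535/2 = 0.4768
n/ν for L = 1.239/3 = 0.4130
Smallest n/ν is L → limiting reagent.
theoretical n(Q) = (2/3) × 1.239 = 0.8260 mol → 522.9 g
% yield = 216 / 522.9 × 100 = 41.31 %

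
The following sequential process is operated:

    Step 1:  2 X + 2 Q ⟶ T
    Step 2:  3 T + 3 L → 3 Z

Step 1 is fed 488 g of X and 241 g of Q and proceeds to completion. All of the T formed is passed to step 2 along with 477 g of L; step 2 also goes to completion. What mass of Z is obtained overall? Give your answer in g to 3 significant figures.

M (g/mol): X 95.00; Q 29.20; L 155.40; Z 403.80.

Step 1:
n(X) = 488.0 / 95.00 = 5.137 mol
n(Q) = 241.0 / 29.20 = 8.253 mol
n/ν → X: 2.569, Q: 4.127; X is limiting.
n(T) produced = (1/2) × 5.137 = 2.569 mol
Step 2:
n(T) available = 2.569 mol
n(L) = 477.0 / 155.40 = 3.069 mol
n/ν → T: 0.8563, L: 1.023; T is limiting.
n(Z) = (3/3) × 2.569 = 2.569 mol
mass = 2.569 × 403.80 = 1037 g

1040 g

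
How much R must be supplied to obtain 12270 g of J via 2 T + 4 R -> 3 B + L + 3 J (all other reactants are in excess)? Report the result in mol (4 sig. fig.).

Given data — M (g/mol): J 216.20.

n(J) = 12270 / 216.20 = 56.75 mol
n(R) = (4/3) × 56.75 = 75.67 mol

75.67 mol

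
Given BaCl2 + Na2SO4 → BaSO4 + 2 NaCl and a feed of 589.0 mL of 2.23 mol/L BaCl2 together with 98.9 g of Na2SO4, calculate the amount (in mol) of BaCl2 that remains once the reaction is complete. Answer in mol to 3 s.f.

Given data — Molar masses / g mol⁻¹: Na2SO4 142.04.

n(BaCl2) = 2.23 × 589.0/1000 = 1.313 mol
n(Na2SO4) = 98.90 / 142.04 = 0.6963 mol
n/ν for BaCl2 = 1.313/1 = 1.313
n/ν for Na2SO4 = 0.6963/1 = 0.6963
Smallest n/ν is Na2SO4 → limiting reagent.
BaCl2 consumed = (1/1) × 0.6963 = 0.6963 mol
BaCl2 remaining = 1.313 − 0.6963 = 0.6167 mol

0.617 mol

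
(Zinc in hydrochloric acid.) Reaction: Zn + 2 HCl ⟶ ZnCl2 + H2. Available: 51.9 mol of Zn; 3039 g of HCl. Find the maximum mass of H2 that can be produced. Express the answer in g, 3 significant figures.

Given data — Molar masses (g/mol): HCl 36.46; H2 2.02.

84.2 g

n(Zn) = 51.90 mol
n(HCl) = 3039 / 36.46 = 83.35 mol
n/ν for Zn = 51.90/1 = 51.90
n/ν for HCl = 83.35/2 = 41.68
Smallest n/ν is HCl → limiting reagent.
n(H2) = (1/2) × 83.35 = 41.68 mol
mass = 41.68 × 2.02 = 84.19 g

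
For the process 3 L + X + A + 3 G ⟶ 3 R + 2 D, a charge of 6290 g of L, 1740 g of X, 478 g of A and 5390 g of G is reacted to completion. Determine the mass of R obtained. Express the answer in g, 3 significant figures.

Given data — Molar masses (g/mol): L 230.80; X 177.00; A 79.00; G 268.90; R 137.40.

2490 g

n(L) = 6290 / 230.80 = 27.25 mol
n(X) = 1740 / 177.00 = 9.831 mol
n(A) = 478.0 / 79.00 = 6.051 mol
n(G) = 5390 / 268.90 = 20.04 mol
n/ν → L: 9.083, X: 9.831, A: 6.051, G: 6.680; A is limiting.
n(R) = (3/1) × 6.051 = 18.15 mol
mass = 18.15 × 137.40 = 2494 g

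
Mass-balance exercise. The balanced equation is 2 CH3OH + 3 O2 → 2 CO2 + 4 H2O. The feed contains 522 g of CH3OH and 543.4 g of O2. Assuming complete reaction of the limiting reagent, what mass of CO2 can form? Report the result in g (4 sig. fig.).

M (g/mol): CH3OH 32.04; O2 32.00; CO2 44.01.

498.2 g

n(CH3OH) = 522.0 / 32.04 = 16.29 mol
n(O2) = 543.4 / 32.00 = 16.98 mol
n/ν → CH3OH: 8.145, O2: 5.660; O2 is limiting.
n(CO2) = (2/3) × 16.98 = 11.32 mol
mass = 11.32 × 44.01 = 498.2 g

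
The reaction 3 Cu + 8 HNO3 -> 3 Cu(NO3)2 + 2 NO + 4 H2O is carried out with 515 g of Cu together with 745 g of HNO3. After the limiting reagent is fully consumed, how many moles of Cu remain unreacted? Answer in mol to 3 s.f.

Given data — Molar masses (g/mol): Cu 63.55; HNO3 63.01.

3.67 mol

n(Cu) = 515.0 / 63.55 = 8.104 mol
n(HNO3) = 745.0 / 63.01 = 11.82 mol
n/ν for Cu = 8.104/3 = 2.701
n/ν for HNO3 = 11.82/8 = 1.478
Smallest n/ν is HNO3 → limiting reagent.
Cu consumed = (3/8) × 11.82 = 4.433 mol
Cu remaining = 8.104 − 4.433 = 3.671 mol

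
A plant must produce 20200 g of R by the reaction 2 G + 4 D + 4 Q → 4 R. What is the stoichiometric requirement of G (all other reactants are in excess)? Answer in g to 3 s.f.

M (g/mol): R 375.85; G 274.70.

7380 g

n(R) = 20200 / 375.85 = 53.74 mol
n(G) = (2/4) × 53.74 = 26.87 mol
mass = 26.87 × 274.70 = 7381 g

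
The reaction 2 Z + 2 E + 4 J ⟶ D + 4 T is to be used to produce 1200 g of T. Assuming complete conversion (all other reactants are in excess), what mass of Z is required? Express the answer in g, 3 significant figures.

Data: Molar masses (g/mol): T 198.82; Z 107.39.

n(T) = 1200 / 198.82 = 6.036 mol
n(Z) = (2/4) × 6.036 = 3.018 mol
mass = 3.018 × 107.39 = 324.1 g

324 g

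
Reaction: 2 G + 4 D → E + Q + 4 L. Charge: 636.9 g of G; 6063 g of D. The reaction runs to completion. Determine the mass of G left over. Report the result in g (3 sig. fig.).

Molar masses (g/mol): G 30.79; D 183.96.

n(G) = 636.9 / 30.79 = 20.69 mol
n(D) = 6063 / 183.96 = 32.96 mol
n/ν → G: 10.35, D: 8.240; D is limiting.
G consumed = (2/4) × 32.96 = 16.48 mol
G remaining = 20.69 − 16.48 = 4.210 mol
mass = 4.210 × 30.79 = 129.6 g

130 g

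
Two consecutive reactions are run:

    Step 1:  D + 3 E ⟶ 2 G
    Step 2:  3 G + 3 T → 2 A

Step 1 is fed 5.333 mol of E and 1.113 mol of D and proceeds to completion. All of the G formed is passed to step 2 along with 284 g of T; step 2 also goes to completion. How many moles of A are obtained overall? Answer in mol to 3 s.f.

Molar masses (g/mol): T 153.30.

1.24 mol

Step 1:
n(E) = 5.333 mol
n(D) = 1.113 mol
n/ν → E: 1.778, D: 1.113; D is limiting.
n(G) produced = (2/1) × 1.113 = 2.226 mol
Step 2:
n(G) available = 2.226 mol
n(T) = 284.0 / 153.30 = 1.853 mol
n/ν → G: 0.7420, T: 0.6177; T is limiting.
n(A) = (2/3) × 1.853 = 1.235 mol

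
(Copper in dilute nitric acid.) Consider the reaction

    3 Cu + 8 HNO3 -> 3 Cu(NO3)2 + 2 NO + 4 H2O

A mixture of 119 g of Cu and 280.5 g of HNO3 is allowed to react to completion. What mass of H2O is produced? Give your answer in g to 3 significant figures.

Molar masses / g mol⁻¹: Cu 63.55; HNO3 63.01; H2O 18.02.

40.1 g

n(Cu) = 119.0 / 63.55 = 1.873 mol
n(HNO3) = 280.5 / 63.01 = 4.452 mol
n/ν → Cu: 0.6243, HNO3: 0.5565; HNO3 is limiting.
n(H2O) = (4/8) × 4.452 = 2.226 mol
mass = 2.226 × 18.02 = 40.11 g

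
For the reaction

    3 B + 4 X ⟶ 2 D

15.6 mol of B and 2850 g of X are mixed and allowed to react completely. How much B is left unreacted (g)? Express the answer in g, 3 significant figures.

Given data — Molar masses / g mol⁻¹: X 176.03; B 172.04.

n(B) = 15.60 mol
n(X) = 2850 / 176.03 = 16.19 mol
n/ν for B = 15.60/3 = 5.200
n/ν for X = 16.19/4 = 4.048
Smallest n/ν is X → limiting reagent.
B consumed = (3/4) × 16.19 = 12.14 mol
B remaining = 15.60 − 12.14 = 3.460 mol
mass = 3.460 × 172.04 = 595.3 g

595 g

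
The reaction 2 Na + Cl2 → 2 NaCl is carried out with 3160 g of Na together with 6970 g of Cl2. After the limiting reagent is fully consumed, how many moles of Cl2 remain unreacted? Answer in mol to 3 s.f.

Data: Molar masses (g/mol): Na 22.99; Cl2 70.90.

29.6 mol

n(Na) = 3160 / 22.99 = 137.5 mol
n(Cl2) = 6970 / 70.90 = 98.31 mol
n/ν → Na: 68.75, Cl2: 98.31; Na is limiting.
Cl2 consumed = (1/2) × 137.5 = 68.75 mol
Cl2 remaining = 98.31 − 68.75 = 29.56 mol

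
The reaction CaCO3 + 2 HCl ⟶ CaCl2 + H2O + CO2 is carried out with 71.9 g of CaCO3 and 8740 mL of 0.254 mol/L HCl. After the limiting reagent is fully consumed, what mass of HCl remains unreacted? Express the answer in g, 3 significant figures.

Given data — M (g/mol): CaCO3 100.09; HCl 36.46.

n(CaCO3) = 71.90 / 100.09 = 0.7184 mol
n(HCl) = 0.254 × 8740/1000 = 2.220 mol
n/ν for CaCO3 = 0.7184/1 = 0.7184
n/ν for HCl = 2.220/2 = 1.110
Smallest n/ν is CaCO3 → limiting reagent.
HCl consumed = (2/1) × 0.7184 = 1.437 mol
HCl remaining = 2.220 − 1.437 = 0.7830 mol
mass = 0.7830 × 36.46 = 28.55 g

28.6 g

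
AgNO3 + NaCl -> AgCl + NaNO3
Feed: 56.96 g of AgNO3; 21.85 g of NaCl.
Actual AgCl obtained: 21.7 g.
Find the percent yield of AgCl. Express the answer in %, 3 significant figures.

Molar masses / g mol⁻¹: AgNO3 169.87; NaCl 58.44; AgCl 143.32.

45.2 %

n(AgNO3) = 56.96 / 169.87 = 0.3353 mol
n(NaCl) = 21.85 / 58.44 = 0.3739 mol
n/ν for AgNO3 = 0.3353/1 = 0.3353
n/ν for NaCl = 0.3739/1 = 0.3739
Smallest n/ν is AgNO3 → limiting reagent.
theoretical n(AgCl) = (1/1) × 0.3353 = 0.3353 mol → 48.06 g
% yield = 21.7 / 48.06 × 100 = 45.15 %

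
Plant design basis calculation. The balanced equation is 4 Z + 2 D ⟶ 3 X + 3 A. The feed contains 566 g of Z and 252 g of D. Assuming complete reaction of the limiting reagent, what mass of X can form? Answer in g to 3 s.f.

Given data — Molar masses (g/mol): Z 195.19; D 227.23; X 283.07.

n(Z) = 566.0 / 195.19 = 2.900 mol
n(D) = 252.0 / 227.23 = 1.109 mol
n/ν for Z = 2.900/4 = 0.7250
n/ν for D = 1.109/2 = 0.5545
Smallest n/ν is D → limiting reagent.
n(X) = (3/2) × 1.109 = 1.664 mol
mass = 1.664 × 283.07 = 471.0 g

471 g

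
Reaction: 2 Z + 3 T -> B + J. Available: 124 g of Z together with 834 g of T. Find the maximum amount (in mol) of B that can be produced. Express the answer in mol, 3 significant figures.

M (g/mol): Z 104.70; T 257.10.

0.592 mol

n(Z) = 124.0 / 104.70 = 1.184 mol
n(T) = 834.0 / 257.10 = 3.244 mol
n/ν for Z = 1.184/2 = 0.5920
n/ν for T = 3.244/3 = 1.081
Smallest n/ν is Z → limiting reagent.
n(B) = (1/2) × 1.184 = 0.5920 mol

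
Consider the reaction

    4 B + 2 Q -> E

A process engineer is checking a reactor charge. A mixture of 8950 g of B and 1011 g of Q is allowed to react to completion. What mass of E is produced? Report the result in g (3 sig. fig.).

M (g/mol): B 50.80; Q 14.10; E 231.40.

8300 g

n(B) = 8950 / 50.80 = 176.2 mol
n(Q) = 1011 / 14.10 = 71.70 mol
n/ν for B = 176.2/4 = 44.05
n/ν for Q = 71.70/2 = 35.85
Smallest n/ν is Q → limiting reagent.
n(E) = (1/2) × 71.70 = 35.85 mol
mass = 35.85 × 231.40 = 8296 g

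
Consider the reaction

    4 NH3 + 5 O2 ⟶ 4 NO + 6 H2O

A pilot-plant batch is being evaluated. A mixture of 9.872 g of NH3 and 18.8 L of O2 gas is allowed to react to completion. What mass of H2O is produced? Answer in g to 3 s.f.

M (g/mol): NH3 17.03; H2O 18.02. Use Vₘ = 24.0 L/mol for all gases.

n(NH3) = 9.872 / 17.03 = 0.5797 mol
n(O2) = 18.80 / 24.0 = 0.7833 mol
n/ν for NH3 = 0.5797/4 = 0.1449
n/ν for O2 = 0.7833/5 = 0.1567
Smallest n/ν is NH3 → limiting reagent.
n(H2O) = (6/4) × 0.5797 = 0.8696 mol
mass = 0.8696 × 18.02 = 15.67 g

15.7 g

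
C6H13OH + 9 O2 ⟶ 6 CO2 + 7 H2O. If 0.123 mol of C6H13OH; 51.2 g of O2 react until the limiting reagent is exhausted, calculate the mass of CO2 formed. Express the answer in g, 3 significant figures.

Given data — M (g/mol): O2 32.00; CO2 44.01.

n(C6H13OH) = 0.1230 mol
n(O2) = 51.20 / 32.00 = 1.600 mol
n/ν for C6H13OH = 0.1230/1 = 0.1230
n/ν for O2 = 1.600/9 = 0.1778
Smallest n/ν is C6H13OH → limiting reagent.
n(CO2) = (6/1) × 0.1230 = 0.7380 mol
mass = 0.7380 × 44.01 = 32.48 g

32.5 g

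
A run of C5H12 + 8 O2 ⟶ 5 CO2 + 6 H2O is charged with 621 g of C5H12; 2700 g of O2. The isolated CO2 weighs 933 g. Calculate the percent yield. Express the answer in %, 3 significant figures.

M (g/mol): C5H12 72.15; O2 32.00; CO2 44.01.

49.3 %

n(C5H12) = 621.0 / 72.15 = 8.607 mol
n(O2) = 2700 / 32.00 = 84.38 mol
n/ν for C5H12 = 8.607/1 = 8.607
n/ν for O2 = 84.38/8 = 10.55
Smallest n/ν is C5H12 → limiting reagent.
theoretical n(CO2) = (5/1) × 8.607 = 43.04 mol → 1894 g
% yield = 933 / 1894 × 100 = 49.26 %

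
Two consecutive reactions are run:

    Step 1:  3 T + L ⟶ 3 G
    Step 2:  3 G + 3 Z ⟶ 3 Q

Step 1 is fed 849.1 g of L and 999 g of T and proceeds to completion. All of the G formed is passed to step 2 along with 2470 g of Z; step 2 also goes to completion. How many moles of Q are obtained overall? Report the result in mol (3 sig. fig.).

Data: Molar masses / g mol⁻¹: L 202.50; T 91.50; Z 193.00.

Step 1:
n(L) = 849.1 / 202.50 = 4.193 mol
n(T) = 999.0 / 91.50 = 10.92 mol
n/ν for L = 4.193/1 = 4.193
n/ν for T = 10.92/3 = 3.640
Smallest n/ν is T → limiting reagent.
n(G) produced = (3/3) × 10.92 = 10.92 mol
Step 2:
n(G) available = 10.92 mol
n(Z) = 2470 / 193.00 = 12.80 mol
n/ν for G = 10.92/3 = 3.640
n/ν for Z = 12.80/3 = 4.267
Smallest n/ν is G → limiting reagent.
n(Q) = (3/3) × 10.92 = 10.92 mol

10.9 mol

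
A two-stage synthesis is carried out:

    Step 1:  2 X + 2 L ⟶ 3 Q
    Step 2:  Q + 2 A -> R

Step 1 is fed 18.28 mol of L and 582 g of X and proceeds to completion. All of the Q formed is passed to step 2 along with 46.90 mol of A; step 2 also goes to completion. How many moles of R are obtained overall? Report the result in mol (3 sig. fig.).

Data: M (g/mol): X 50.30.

Step 1:
n(L) = 18.28 mol
n(X) = 582.0 / 50.30 = 11.57 mol
n/ν for L = 18.28/2 = 9.140
n/ν for X = 11.57/2 = 5.785
Smallest n/ν is X → limiting reagent.
n(Q) produced = (3/2) × 11.57 = 17.36 mol
Step 2:
n(Q) available = 17.36 mol
n(A) = 46.90 mol
n/ν for Q = 17.36/1 = 17.36
n/ν for A = 46.90/2 = 23.45
Smallest n/ν is Q → limiting reagent.
n(R) = (1/1) × 17.36 = 17.36 mol

17.4 mol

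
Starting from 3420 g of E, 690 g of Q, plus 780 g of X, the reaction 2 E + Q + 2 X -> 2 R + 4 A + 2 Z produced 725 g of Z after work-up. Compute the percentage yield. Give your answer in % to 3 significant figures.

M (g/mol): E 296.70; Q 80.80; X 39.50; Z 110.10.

n(E) = 3420 / 296.70 = 11.53 mol
n(Q) = 690.0 / 80.80 = 8.540 mol
n(X) = 780.0 / 39.50 = 19.75 mol
n/ν for E = 11.53/2 = 5.765
n/ν for Q = 8.540/1 = 8.540
n/ν for X = 19.75/2 = 9.875
Smallest n/ν is E → limiting reagent.
theoretical n(Z) = (2/2) × 11.53 = 11.53 mol → 1269 g
% yield = 725 / 1269 × 100 = 57.13 %

57.1 %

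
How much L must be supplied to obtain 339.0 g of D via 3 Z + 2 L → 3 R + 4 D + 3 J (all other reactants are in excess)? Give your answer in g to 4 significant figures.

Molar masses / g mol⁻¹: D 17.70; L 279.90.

2680 g

n(D) = 339.0 / 17.70 = 19.15 mol
n(L) = (2/4) × 19.15 = 9.575 mol
mass = 9.575 × 279.90 = 2680 g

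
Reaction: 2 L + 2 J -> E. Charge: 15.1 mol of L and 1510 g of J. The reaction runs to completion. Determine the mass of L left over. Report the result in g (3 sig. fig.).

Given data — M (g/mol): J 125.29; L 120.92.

n(L) = 15.10 mol
n(J) = 1510 / 125.29 = 12.05 mol
n/ν for L = 15.10/2 = 7.550
n/ν for J = 12.05/2 = 6.025
Smallest n/ν is J → limiting reagent.
L consumed = (2/2) × 12.05 = 12.05 mol
L remaining = 15.10 − 12.05 = 3.050 mol
mass = 3.050 × 120.92 = 368.8 g

369 g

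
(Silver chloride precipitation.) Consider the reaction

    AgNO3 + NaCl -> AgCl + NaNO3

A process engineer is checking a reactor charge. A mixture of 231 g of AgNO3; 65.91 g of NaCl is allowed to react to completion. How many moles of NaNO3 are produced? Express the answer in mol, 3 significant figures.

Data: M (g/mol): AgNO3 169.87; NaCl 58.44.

1.13 mol

n(AgNO3) = 231.0 / 169.87 = 1.360 mol
n(NaCl) = 65.91 / 58.44 = 1.128 mol
n/ν for AgNO3 = 1.360/1 = 1.360
n/ν for NaCl = 1.128/1 = 1.128
Smallest n/ν is NaCl → limiting reagent.
n(NaNO3) = (1/1) × 1.128 = 1.128 mol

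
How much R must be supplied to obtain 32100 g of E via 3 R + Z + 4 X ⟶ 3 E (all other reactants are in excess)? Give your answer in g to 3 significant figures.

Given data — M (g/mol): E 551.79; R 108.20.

6290 g

n(E) = 32100 / 551.79 = 58.17 mol
n(R) = (3/3) × 58.17 = 58.17 mol
mass = 58.17 × 108.20 = 6294 g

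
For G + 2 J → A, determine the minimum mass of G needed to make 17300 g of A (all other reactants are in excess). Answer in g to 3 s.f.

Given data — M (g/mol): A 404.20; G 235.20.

n(A) = 17300 / 404.20 = 42.80 mol
n(G) = (1/1) × 42.80 = 42.80 mol
mass = 42.80 × 235.20 = 10070 g

10100 g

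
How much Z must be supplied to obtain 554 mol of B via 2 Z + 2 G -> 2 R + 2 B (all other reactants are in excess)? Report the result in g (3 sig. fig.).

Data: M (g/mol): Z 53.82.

n(B) = 554.0 mol
n(Z) = (2/2) × 554.0 = 554.0 mol
mass = 554.0 × 53.82 = 29820 g

29800 g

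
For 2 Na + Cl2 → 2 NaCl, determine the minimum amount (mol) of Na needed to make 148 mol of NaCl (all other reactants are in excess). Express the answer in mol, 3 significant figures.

148 mol

n(NaCl) = 148.0 mol
n(Na) = (2/2) × 148.0 = 148.0 mol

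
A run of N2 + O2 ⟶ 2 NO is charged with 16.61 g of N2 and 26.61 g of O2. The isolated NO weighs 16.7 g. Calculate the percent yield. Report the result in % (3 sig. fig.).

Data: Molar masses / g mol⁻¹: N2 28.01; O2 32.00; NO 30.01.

n(N2) = 16.61 / 28.01 = 0.5930 mol
n(O2) = 26.61 / 32.00 = 0.8316 mol
n/ν → N2: 0.5930, O2: 0.8316; N2 is limiting.
theoretical n(NO) = (2/1) × 0.5930 = 1.186 mol → 35.59 g
% yield = 16.7 / 35.59 × 100 = 46.92 %

46.9 %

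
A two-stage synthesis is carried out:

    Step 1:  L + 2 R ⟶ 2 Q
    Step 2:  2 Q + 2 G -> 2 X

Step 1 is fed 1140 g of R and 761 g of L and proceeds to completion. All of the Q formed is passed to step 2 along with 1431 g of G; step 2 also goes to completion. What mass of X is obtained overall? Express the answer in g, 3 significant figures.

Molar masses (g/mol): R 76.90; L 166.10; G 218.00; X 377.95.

2480 g

Step 1:
n(R) = 1140 / 76.90 = 14.82 mol
n(L) = 761.0 / 166.10 = 4.582 mol
n/ν for R = 14.82/2 = 7.410
n/ν for L = 4.582/1 = 4.582
Smallest n/ν is L → limiting reagent.
n(Q) produced = (2/1) × 4.582 = 9.164 mol
Step 2:
n(Q) available = 9.164 mol
n(G) = 1431 / 218.00 = 6.564 mol
n/ν for Q = 9.164/2 = 4.582
n/ν for G = 6.564/2 = 3.282
Smallest n/ν is G → limiting reagent.
n(X) = (2/2) × 6.564 = 6.564 mol
mass = 6.564 × 377.95 = 2481 g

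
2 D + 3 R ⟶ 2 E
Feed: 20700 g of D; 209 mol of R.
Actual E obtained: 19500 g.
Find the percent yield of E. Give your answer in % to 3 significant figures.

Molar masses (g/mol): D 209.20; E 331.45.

n(D) = 20700 / 209.20 = 98.95 mol
n(R) = 209.0 mol
n/ν → D: 49.48, R: 69.67; D is limiting.
theoretical n(E) = (2/2) × 98.95 = 98.95 mol → 32800 g
% yield = 19500 / 32800 × 100 = 59.45 %

59.5 %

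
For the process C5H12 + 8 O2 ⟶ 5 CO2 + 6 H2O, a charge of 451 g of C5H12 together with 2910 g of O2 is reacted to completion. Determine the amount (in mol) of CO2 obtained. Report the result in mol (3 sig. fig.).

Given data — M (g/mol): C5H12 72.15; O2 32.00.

n(C5H12) = 451.0 / 72.15 = 6.251 mol
n(O2) = 2910 / 32.00 = 90.94 mol
n/ν for C5H12 = 6.251/1 = 6.251
n/ν for O2 = 90.94/8 = 11.37
Smallest n/ν is C5H12 → limiting reagent.
n(CO2) = (5/1) × 6.251 = 31.26 mol

31.3 mol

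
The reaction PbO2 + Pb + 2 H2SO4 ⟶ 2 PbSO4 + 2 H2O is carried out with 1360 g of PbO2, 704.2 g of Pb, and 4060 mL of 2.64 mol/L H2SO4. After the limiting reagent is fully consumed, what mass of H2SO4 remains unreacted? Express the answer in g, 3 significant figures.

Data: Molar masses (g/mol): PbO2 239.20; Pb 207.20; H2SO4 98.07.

n(PbO2) = 1360 / 239.20 = 5.686 mol
n(Pb) = 704.2 / 207.20 = 3.399 mol
n(H2SO4) = 2.64 × 4060/1000 = 10.72 mol
n/ν → PbO2: 5.686, Pb: 3.399, H2SO4: 5.360; Pb is limiting.
H2SO4 consumed = (2/1) × 3.399 = 6.798 mol
H2SO4 remaining = 10.72 − 6.798 = 3.922 mol
mass = 3.922 × 98.07 = 384.6 g

385 g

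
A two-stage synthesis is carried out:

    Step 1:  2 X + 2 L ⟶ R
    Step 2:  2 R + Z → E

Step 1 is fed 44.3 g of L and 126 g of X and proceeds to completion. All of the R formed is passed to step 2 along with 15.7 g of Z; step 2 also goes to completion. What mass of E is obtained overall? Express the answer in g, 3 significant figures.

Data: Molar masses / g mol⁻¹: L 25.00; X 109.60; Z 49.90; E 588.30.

Step 1:
n(L) = 44.30 / 25.00 = 1.772 mol
n(X) = 126.0 / 109.60 = 1.150 mol
n/ν → L: 0.8860, X: 0.5750; X is limiting.
n(R) produced = (1/2) × 1.150 = 0.5750 mol
Step 2:
n(R) available = 0.5750 mol
n(Z) = 15.70 / 49.90 = 0.3146 mol
n/ν → R: 0.2875, Z: 0.3146; R is limiting.
n(E) = (1/2) × 0.5750 = 0.2875 mol
mass = 0.2875 × 588.30 = 169.1 g

169 g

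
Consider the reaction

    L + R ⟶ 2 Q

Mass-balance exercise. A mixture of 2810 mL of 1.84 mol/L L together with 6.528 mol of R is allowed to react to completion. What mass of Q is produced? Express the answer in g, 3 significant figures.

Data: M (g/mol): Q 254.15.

2630 g

n(L) = 1.84 × 2810/1000 = 5.170 mol
n(R) = 6.528 mol
n/ν for L = 5.170/1 = 5.170
n/ν for R = 6.528/1 = 6.528
Smallest n/ν is L → limiting reagent.
n(Q) = (2/1) × 5.170 = 10.34 mol
mass = 10.34 × 254.15 = 2628 g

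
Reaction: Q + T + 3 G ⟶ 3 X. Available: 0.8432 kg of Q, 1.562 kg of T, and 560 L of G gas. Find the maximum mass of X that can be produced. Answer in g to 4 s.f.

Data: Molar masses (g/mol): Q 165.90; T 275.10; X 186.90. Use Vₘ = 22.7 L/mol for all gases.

2850 g

n(Q) = 0.8432×1000 / 165.90 = 5.083 mol
n(T) = 1.562×1000 / 275.10 = 5.678 mol
n(G) = 560.0 / 22.7 = 24.67 mol
n/ν for Q = 5.083/1 = 5.083
n/ν for T = 5.678/1 = 5.678
n/ν for G = 24.67/3 = 8.223
Smallest n/ν is Q → limiting reagent.
n(X) = (3/1) × 5.083 = 15.25 mol
mass = 15.25 × 186.90 = 2850 g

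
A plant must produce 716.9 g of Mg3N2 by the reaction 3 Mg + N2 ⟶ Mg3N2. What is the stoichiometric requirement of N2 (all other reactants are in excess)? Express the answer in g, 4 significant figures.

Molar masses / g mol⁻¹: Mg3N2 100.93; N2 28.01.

199.0 g

n(Mg3N2) = 716.9 / 100.93 = 7.103 mol
n(N2) = (1/1) × 7.103 = 7.103 mol
mass = 7.103 × 28.01 = 199.0 g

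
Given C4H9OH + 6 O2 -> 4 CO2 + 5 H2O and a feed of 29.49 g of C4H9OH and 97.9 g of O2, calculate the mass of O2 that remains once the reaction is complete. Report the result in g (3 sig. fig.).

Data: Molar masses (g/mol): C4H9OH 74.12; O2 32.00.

21.5 g

n(C4H9OH) = 29.49 / 74.12 = 0.3979 mol
n(O2) = 97.90 / 32.00 = 3.059 mol
n/ν for C4H9OH = 0.3979/1 = 0.3979
n/ν for O2 = 3.059/6 = 0.5098
Smallest n/ν is C4H9OH → limiting reagent.
O2 consumed = (6/1) × 0.3979 = 2.387 mol
O2 remaining = 3.059 − 2.387 = 0.6720 mol
mass = 0.6720 × 32.00 = 21.50 g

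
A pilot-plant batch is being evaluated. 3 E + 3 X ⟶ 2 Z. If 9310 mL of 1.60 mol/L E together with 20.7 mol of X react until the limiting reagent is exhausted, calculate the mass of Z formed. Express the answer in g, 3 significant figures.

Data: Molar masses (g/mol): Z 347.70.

n(E) = 1.60 × 9310/1000 = 14.90 mol
n(X) = 20.70 mol
n/ν for E = 14.90/3 = 4.967
n/ν for X = 20.70/3 = 6.900
Smallest n/ν is E → limiting reagent.
n(Z) = (2/3) × 14.90 = 9.933 mol
mass = 9.933 × 347.70 = 3454 g

3450 g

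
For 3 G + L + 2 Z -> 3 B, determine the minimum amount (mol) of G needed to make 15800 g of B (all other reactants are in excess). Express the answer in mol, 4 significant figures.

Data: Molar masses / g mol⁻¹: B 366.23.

n(B) = 15800 / 366.23 = 43.14 mol
n(G) = (3/3) × 43.14 = 43.14 mol

43.14 mol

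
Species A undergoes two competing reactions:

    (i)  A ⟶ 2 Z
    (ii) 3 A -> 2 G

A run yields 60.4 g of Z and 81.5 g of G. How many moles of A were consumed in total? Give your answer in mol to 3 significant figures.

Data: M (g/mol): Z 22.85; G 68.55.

3.11 mol

n(Z) = 60.4 / 22.85 = 2.643 mol
n(G) = 81.5 / 68.55 = 1.189 mol
n(A) via (i) = (1/2)×2.643 = 1.322 mol
n(A) via (ii) = (3/2)×1.189 = 1.784 mol
total n(A) = 1.322 + 1.784 = 3.106 mol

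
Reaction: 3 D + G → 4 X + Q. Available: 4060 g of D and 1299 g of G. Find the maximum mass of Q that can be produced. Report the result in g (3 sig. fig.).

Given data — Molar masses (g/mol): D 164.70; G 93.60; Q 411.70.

n(D) = 4060 / 164.70 = 24.65 mol
n(G) = 1299 / 93.60 = 13.88 mol
n/ν → D: 8.217, G: 13.88; D is limiting.
n(Q) = (1/3) × 24.65 = 8.217 mol
mass = 8.217 × 411.70 = 3383 g

3380 g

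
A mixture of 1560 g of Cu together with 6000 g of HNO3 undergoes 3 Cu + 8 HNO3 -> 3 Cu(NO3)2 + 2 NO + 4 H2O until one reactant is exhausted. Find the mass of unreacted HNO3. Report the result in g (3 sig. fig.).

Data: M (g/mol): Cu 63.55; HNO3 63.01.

1880 g

n(Cu) = 1560 / 63.55 = 24.55 mol
n(HNO3) = 6000 / 63.01 = 95.22 mol
n/ν → Cu: 8.183, HNO3: 11.90; Cu is limiting.
HNO3 consumed = (8/3) × 24.55 = 65.47 mol
HNO3 remaining = 95.22 − 65.47 = 29.75 mol
mass = 29.75 × 63.01 = 1875 g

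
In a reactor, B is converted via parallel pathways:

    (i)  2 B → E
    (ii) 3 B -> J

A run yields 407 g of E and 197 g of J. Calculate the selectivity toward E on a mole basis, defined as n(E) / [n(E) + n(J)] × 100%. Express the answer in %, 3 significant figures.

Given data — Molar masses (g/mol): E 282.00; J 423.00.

n(E) = 407 / 282.00 = 1.443 mol
n(J) = 197 / 423.00 = 0.4657 mol
selectivity = 1.443/(1.443+0.4657) × 100 = 75.60 %

75.6 %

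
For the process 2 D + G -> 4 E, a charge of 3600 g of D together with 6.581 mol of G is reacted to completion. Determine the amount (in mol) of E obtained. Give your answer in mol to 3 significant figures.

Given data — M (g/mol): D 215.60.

26.3 mol

n(D) = 3600 / 215.60 = 16.70 mol
n(G) = 6.581 mol
n/ν → D: 8.350, G: 6.581; G is limiting.
n(E) = (4/1) × 6.581 = 26.32 mol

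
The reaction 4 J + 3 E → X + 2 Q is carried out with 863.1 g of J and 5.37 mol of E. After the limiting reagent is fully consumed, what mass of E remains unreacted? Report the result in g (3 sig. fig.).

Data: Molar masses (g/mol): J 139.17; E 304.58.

n(J) = 863.1 / 139.17 = 6.202 mol
n(E) = 5.370 mol
n/ν → J: 1.551, E: 1.790; J is limiting.
E consumed = (3/4) × 6.202 = 4.652 mol
E remaining = 5.370 − 4.652 = 0.7180 mol
mass = 0.7180 × 304.58 = 218.7 g

219 g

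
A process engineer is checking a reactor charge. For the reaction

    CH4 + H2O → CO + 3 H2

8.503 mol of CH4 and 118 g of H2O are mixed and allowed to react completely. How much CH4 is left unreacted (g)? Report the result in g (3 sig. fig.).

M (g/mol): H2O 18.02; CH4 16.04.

31.4 g

n(CH4) = 8.503 mol
n(H2O) = 118.0 / 18.02 = 6.548 mol
n/ν → CH4: 8.503, H2O: 6.548; H2O is limiting.
CH4 consumed = (1/1) × 6.548 = 6.548 mol
CH4 remaining = 8.503 − 6.548 = 1.955 mol
mass = 1.955 × 16.04 = 31.36 g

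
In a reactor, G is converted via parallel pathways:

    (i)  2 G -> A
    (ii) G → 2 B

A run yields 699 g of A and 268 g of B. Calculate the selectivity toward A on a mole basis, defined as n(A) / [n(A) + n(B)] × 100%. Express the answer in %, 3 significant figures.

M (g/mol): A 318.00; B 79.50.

n(A) = 699 / 318.00 = 2.198 mol
n(B) = 268 / 79.50 = 3.371 mol
selectivity = 2.198/(2.198+3.371) × 100 = 39.47 %

39.5 %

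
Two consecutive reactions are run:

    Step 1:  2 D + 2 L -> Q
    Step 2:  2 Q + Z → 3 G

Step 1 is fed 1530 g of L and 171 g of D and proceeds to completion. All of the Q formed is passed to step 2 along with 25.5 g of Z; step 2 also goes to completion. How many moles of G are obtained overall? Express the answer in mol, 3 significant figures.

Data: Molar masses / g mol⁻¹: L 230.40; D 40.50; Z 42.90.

Step 1:
n(L) = 1530 / 230.40 = 6.641 mol
n(D) = 171.0 / 40.50 = 4.222 mol
n/ν → L: 3.321, D: 2.111; D is limiting.
n(Q) produced = (1/2) × 4.222 = 2.111 mol
Step 2:
n(Q) available = 2.111 mol
n(Z) = 25.50 / 42.90 = 0.5944 mol
n/ν → Q: 1.056, Z: 0.5944; Z is limiting.
n(G) = (3/1) × 0.5944 = 1.783 mol

1.78 mol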